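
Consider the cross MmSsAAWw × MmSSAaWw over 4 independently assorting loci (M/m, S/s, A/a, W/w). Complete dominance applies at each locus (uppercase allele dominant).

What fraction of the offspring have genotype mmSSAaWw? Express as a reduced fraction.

P(mmSSAaWw) = 1/32

MmSsAAWw gametes: MSAW×2, MSAw×2, MsAW×2, MsAw×2, mSAW×2, mSAw×2, msAW×2, msAw×2
MmSSAaWw gametes: MSAW×2, MSAw×2, MSaW×2, MSaw×2, mSAW×2, mSAw×2, mSaW×2, mSaw×2
MmSsAAWw×MmSSAaWw grid (16·16=256): MMSSAAWW=4 MMSSAAWw=8 MMSSAAww=4 MMSSAaWW=4 MMSSAaWw=8 MMSSAaww=4 MMSsAAWW=4 MMSsAAWw=8 MMSsAAww=4 MMSsAaWW=4 MMSsAaWw=8 MMSsAaww=4 MmSSAAWW=8 MmSSAAWw=16 MmSSAAww=8 MmSSAaWW=8 MmSSAaWw=16 MmSSAaww=8 MmSsAAWW=8 MmSsAAWw=16 MmSsAAww=8 MmSsAaWW=8 MmSsAaWw=16 MmSsAaww=8 mmSSAAWW=4 mmSSAAWw=8 mmSSAAww=4 mmSSAaWW=4 mmSSAaWw=8 mmSSAaww=4 mmSsAAWW=4 mmSsAAWw=8 mmSsAAww=4 mmSsAaWW=4 mmSsAaWw=8 mmSsAaww=4
mmSSAaWw hits 8/256; gcd=8; 8÷8/256÷8 = 1/32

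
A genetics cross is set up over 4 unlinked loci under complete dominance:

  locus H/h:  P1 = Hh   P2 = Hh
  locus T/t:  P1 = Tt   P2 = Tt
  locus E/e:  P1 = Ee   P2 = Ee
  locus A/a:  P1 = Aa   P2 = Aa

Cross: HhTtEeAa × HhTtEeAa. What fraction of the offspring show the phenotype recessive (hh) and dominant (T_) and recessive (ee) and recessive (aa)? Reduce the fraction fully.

P(hh T_ ee aa) = 3/256

HhTtEeAa gametes: HTEA×1, HTEa×1, HTeA×1, HTea×1, HtEA×1, HtEa×1, HteA×1, Htea×1, hTEA×1, hTEa×1, hTeA×1, hTea×1, htEA×1, htEa×1, hteA×1, htea×1
HhTtEeAa gametes: HTEA×1, HTEa×1, HTeA×1, HTea×1, HtEA×1, HtEa×1, HteA×1, Htea×1, hTEA×1, hTEa×1, hTeA×1, hTea×1, htEA×1, htEa×1, hteA×1, htea×1
HhTtEeAa×HhTtEeAa grid (16·16=256): HHTTEEAA=1 HHTTEEAa=2 HHTTEEaa=1 HHTTEeAA=2 HHTTEeAa=4 HHTTEeaa=2 HHTTeeAA=1 HHTTeeAa=2 HHTTeeaa=1 HHTtEEAA=2 HHTtEEAa=4 HHTtEEaa=2 HHTtEeAA=4 HHTtEeAa=8 HHTtEeaa=4 HHTteeAA=2 HHTteeAa=4 HHTteeaa=2 HHttEEAA=1 HHttEEAa=2 HHttEEaa=1 HHttEeAA=2 HHttEeAa=4 HHttEeaa=2 HHtteeAA=1 HHtteeAa=2 HHtteeaa=1 HhTTEEAA=2 HhTTEEAa=4 HhTTEEaa=2 HhTTEeAA=4 HhTTEeAa=8 HhTTEeaa=4 HhTTeeAA=2 HhTTeeAa=4 HhTTeeaa=2 HhTtEEAA=4 HhTtEEAa=8 HhTtEEaa=4 HhTtEeAA=8 HhTtEeAa=16 HhTtEeaa=8 HhTteeAA=4 HhTteeAa=8 HhTteeaa=4 HhttEEAA=2 HhttEEAa=4 HhttEEaa=2 HhttEeAA=4 HhttEeAa=8 HhttEeaa=4 HhtteeAA=2 HhtteeAa=4 Hhtteeaa=2 hhTTEEAA=1 hhTTEEAa=2 hhTTEEaa=1 hhTTEeAA=2 hhTTEeAa=4 hhTTEeaa=2 hhTTeeAA=1 hhTTeeAa=2 hhTTeeaa=1 hhTtEEAA=2 hhTtEEAa=4 hhTtEEaa=2 hhTtEeAA=4 hhTtEeAa=8 hhTtEeaa=4 hhTteeAA=2 hhTteeAa=4 hhTteeaa=2 hhttEEAA=1 hhttEEAa=2 hhttEEaa=1 hhttEeAA=2 hhttEeAa=4 hhttEeaa=2 hhtteeAA=1 hhtteeAa=2 hhtteeaa=1
hh T_ ee aa hits 3/256; gcd=1; 3÷1/256÷1 = 3/256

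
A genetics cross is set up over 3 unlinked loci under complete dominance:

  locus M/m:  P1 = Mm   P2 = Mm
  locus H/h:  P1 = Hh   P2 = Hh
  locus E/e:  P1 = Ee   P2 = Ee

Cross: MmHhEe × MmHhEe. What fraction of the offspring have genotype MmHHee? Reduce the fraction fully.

P(MmHHee) = 1/32

MmHhEe gametes: MHE×1, MHe×1, MhE×1, Mhe×1, mHE×1, mHe×1, mhE×1, mhe×1
MmHhEe gametes: MHE×1, MHe×1, MhE×1, Mhe×1, mHE×1, mHe×1, mhE×1, mhe×1
MmHhEe×MmHhEe grid (8·8=64): MMHHEE=1 MMHHEe=2 MMHHee=1 MMHhEE=2 MMHhEe=4 MMHhee=2 MMhhEE=1 MMhhEe=2 MMhhee=1 MmHHEE=2 MmHHEe=4 MmHHee=2 MmHhEE=4 MmHhEe=8 MmHhee=4 MmhhEE=2 MmhhEe=4 Mmhhee=2 mmHHEE=1 mmHHEe=2 mmHHee=1 mmHhEE=2 mmHhEe=4 mmHhee=2 mmhhEE=1 mmhhEe=2 mmhhee=1
MmHHee hits 2/64; gcd=2; 2÷2/64÷2 = 1/32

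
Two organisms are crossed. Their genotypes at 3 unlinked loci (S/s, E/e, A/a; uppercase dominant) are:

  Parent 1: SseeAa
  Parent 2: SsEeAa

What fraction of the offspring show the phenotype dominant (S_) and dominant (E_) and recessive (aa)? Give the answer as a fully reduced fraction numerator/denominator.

SseeAa gametes: SeA×2, Sea×2, seA×2, sea×2
SsEeAa gametes: SEA×1, SEa×1, SeA×1, Sea×1, sEA×1, sEa×1, seA×1, sea×1
SseeAa×SsEeAa grid (8·8=64): SSEeAA=2 SSEeAa=4 SSEeaa=2 SSeeAA=2 SSeeAa=4 SSeeaa=2 SsEeAA=4 SsEeAa=8 SsEeaa=4 SseeAA=4 SseeAa=8 Sseeaa=4 ssEeAA=2 ssEeAa=4 ssEeaa=2 sseeAA=2 sseeAa=4 sseeaa=2
S_ E_ aa hits 6/64; gcd=2; 6÷2/64÷2 = 3/32

P(S_ E_ aa) = 3/32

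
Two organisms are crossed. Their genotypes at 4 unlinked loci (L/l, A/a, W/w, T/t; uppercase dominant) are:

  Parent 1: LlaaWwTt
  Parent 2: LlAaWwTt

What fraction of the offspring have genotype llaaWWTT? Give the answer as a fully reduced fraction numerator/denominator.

P(llaaWWTT) = 1/128

LlaaWwTt gametes: LaWT×2, LaWt×2, LawT×2, Lawt×2, laWT×2, laWt×2, lawT×2, lawt×2
LlAaWwTt gametes: LAWT×1, LAWt×1, LAwT×1, LAwt×1, LaWT×1, LaWt×1, LawT×1, Lawt×1, lAWT×1, lAWt×1, lAwT×1, lAwt×1, laWT×1, laWt×1, lawT×1, lawt×1
LlaaWwTt×LlAaWwTt grid (16·16=256): LLAaWWTT=2 LLAaWWTt=4 LLAaWWtt=2 LLAaWwTT=4 LLAaWwTt=8 LLAaWwtt=4 LLAawwTT=2 LLAawwTt=4 LLAawwtt=2 LLaaWWTT=2 LLaaWWTt=4 LLaaWWtt=2 LLaaWwTT=4 LLaaWwTt=8 LLaaWwtt=4 LLaawwTT=2 LLaawwTt=4 LLaawwtt=2 LlAaWWTT=4 LlAaWWTt=8 LlAaWWtt=4 LlAaWwTT=8 LlAaWwTt=16 LlAaWwtt=8 LlAawwTT=4 LlAawwTt=8 LlAawwtt=4 LlaaWWTT=4 LlaaWWTt=8 LlaaWWtt=4 LlaaWwTT=8 LlaaWwTt=16 LlaaWwtt=8 LlaawwTT=4 LlaawwTt=8 Llaawwtt=4 llAaWWTT=2 llAaWWTt=4 llAaWWtt=2 llAaWwTT=4 llAaWwTt=8 llAaWwtt=4 llAawwTT=2 llAawwTt=4 llAawwtt=2 llaaWWTT=2 llaaWWTt=4 llaaWWtt=2 llaaWwTT=4 llaaWwTt=8 llaaWwtt=4 llaawwTT=2 llaawwTt=4 llaawwtt=2
llaaWWTT hits 2/256; gcd=2; 2÷2/256÷2 = 1/128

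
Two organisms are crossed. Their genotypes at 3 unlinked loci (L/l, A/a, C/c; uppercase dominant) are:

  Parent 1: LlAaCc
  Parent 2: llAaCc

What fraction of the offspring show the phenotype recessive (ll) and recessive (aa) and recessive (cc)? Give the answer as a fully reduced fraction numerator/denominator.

P(ll aa cc) = 1/32

LlAaCc gametes: LAC×1, LAc×1, LaC×1, Lac×1, lAC×1, lAc×1, laC×1, lac×1
llAaCc gametes: lAC×2, lAc×2, laC×2, lac×2
LlAaCc×llAaCc grid (8·8=64): LlAACC=2 LlAACc=4 LlAAcc=2 LlAaCC=4 LlAaCc=8 LlAacc=4 LlaaCC=2 LlaaCc=4 Llaacc=2 llAACC=2 llAACc=4 llAAcc=2 llAaCC=4 llAaCc=8 llAacc=4 llaaCC=2 llaaCc=4 llaacc=2
ll aa cc hits 2/64; gcd=2; 2÷2/64÷2 = 1/32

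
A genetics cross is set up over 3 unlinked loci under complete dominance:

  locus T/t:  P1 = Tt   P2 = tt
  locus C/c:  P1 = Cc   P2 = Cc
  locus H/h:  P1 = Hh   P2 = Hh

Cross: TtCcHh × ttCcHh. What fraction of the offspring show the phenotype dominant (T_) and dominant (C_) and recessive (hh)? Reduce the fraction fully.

TtCcHh gametes: TCH×1, TCh×1, TcH×1, Tch×1, tCH×1, tCh×1, tcH×1, tch×1
ttCcHh gametes: tCH×2, tCh×2, tcH×2, tch×2
TtCcHh×ttCcHh grid (8·8=64): TtCCHH=2 TtCCHh=4 TtCChh=2 TtCcHH=4 TtCcHh=8 TtCchh=4 TtccHH=2 TtccHh=4 Ttcchh=2 ttCCHH=2 ttCCHh=4 ttCChh=2 ttCcHH=4 ttCcHh=8 ttCchh=4 ttccHH=2 ttccHh=4 ttcchh=2
T_ C_ hh hits 6/64; gcd=2; 6÷2/64÷2 = 3/32

P(T_ C_ hh) = 3/32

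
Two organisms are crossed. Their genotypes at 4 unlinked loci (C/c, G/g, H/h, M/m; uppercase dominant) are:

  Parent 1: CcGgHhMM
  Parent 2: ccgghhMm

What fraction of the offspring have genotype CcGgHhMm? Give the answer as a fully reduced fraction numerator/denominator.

CcGgHhMM gametes: CGHM×2, CGhM×2, CgHM×2, CghM×2, cGHM×2, cGhM×2, cgHM×2, cghM×2
ccgghhMm gametes: cghM×8, cghm×8
CcGgHhMM×ccgghhMm grid (16·16=256): CcGgHhMM=16 CcGgHhMm=16 CcGghhMM=16 CcGghhMm=16 CcggHhMM=16 CcggHhMm=16 CcgghhMM=16 CcgghhMm=16 ccGgHhMM=16 ccGgHhMm=16 ccGghhMM=16 ccGghhMm=16 ccggHhMM=16 ccggHhMm=16 ccgghhMM=16 ccgghhMm=16
CcGgHhMm hits 16/256; gcd=16; 16÷16/256÷16 = 1/16

P(CcGgHhMm) = 1/16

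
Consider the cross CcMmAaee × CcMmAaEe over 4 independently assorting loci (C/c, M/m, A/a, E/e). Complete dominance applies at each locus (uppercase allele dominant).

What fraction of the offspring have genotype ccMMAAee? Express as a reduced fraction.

CcMmAaee gametes: CMAe×2, CMae×2, CmAe×2, Cmae×2, cMAe×2, cMae×2, cmAe×2, cmae×2
CcMmAaEe gametes: CMAE×1, CMAe×1, CMaE×1, CMae×1, CmAE×1, CmAe×1, CmaE×1, Cmae×1, cMAE×1, cMAe×1, cMaE×1, cMae×1, cmAE×1, cmAe×1, cmaE×1, cmae×1
CcMmAaee×CcMmAaEe grid (16·16=256): CCMMAAEe=2 CCMMAAee=2 CCMMAaEe=4 CCMMAaee=4 CCMMaaEe=2 CCMMaaee=2 CCMmAAEe=4 CCMmAAee=4 CCMmAaEe=8 CCMmAaee=8 CCMmaaEe=4 CCMmaaee=4 CCmmAAEe=2 CCmmAAee=2 CCmmAaEe=4 CCmmAaee=4 CCmmaaEe=2 CCmmaaee=2 CcMMAAEe=4 CcMMAAee=4 CcMMAaEe=8 CcMMAaee=8 CcMMaaEe=4 CcMMaaee=4 CcMmAAEe=8 CcMmAAee=8 CcMmAaEe=16 CcMmAaee=16 CcMmaaEe=8 CcMmaaee=8 CcmmAAEe=4 CcmmAAee=4 CcmmAaEe=8 CcmmAaee=8 CcmmaaEe=4 Ccmmaaee=4 ccMMAAEe=2 ccMMAAee=2 ccMMAaEe=4 ccMMAaee=4 ccMMaaEe=2 ccMMaaee=2 ccMmAAEe=4 ccMmAAee=4 ccMmAaEe=8 ccMmAaee=8 ccMmaaEe=4 ccMmaaee=4 ccmmAAEe=2 ccmmAAee=2 ccmmAaEe=4 ccmmAaee=4 ccmmaaEe=2 ccmmaaee=2
ccMMAAee hits 2/256; gcd=2; 2÷2/256÷2 = 1/128

P(ccMMAAee) = 1/128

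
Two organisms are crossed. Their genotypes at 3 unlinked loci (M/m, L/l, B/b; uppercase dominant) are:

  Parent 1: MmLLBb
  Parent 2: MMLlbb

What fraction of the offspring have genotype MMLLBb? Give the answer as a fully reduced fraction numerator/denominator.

P(MMLLBb) = 1/8

MmLLBb gametes: MLB×2, MLb×2, mLB×2, mLb×2
MMLlbb gametes: MLb×4, Mlb×4
MmLLBb×MMLlbb grid (8·8=64): MMLLBb=8 MMLLbb=8 MMLlBb=8 MMLlbb=8 MmLLBb=8 MmLLbb=8 MmLlBb=8 MmLlbb=8
MMLLBb hits 8/64; gcd=8; 8÷8/64÷8 = 1/8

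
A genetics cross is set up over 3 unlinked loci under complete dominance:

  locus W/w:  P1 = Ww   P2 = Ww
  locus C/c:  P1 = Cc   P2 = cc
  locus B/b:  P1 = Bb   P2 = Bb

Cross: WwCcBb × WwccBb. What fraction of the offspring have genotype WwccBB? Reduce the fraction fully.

WwCcBb gametes: WCB×1, WCb×1, WcB×1, Wcb×1, wCB×1, wCb×1, wcB×1, wcb×1
WwccBb gametes: WcB×2, Wcb×2, wcB×2, wcb×2
WwCcBb×WwccBb grid (8·8=64): WWCcBB=2 WWCcBb=4 WWCcbb=2 WWccBB=2 WWccBb=4 WWccbb=2 WwCcBB=4 WwCcBb=8 WwCcbb=4 WwccBB=4 WwccBb=8 Wwccbb=4 wwCcBB=2 wwCcBb=4 wwCcbb=2 wwccBB=2 wwccBb=4 wwccbb=2
WwccBB hits 4/64; gcd=4; 4÷4/64÷4 = 1/16

P(WwccBB) = 1/16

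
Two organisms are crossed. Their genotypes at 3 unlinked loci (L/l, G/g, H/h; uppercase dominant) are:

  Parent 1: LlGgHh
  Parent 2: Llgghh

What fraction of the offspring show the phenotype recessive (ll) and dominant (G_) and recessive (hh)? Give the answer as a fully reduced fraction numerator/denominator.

LlGgHh gametes: LGH×1, LGh×1, LgH×1, Lgh×1, lGH×1, lGh×1, lgH×1, lgh×1
Llgghh gametes: Lgh×4, lgh×4
LlGgHh×Llgghh grid (8·8=64): LLGgHh=4 LLGghh=4 LLggHh=4 LLgghh=4 LlGgHh=8 LlGghh=8 LlggHh=8 Llgghh=8 llGgHh=4 llGghh=4 llggHh=4 llgghh=4
ll G_ hh hits 4/64; gcd=4; 4÷4/64÷4 = 1/16

P(ll G_ hh) = 1/16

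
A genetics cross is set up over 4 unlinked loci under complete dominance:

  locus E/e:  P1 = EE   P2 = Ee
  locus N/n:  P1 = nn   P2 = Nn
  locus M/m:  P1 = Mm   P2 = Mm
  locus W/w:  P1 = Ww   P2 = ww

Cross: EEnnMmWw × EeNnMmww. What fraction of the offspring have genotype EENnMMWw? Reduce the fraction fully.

P(EENnMMWw) = 1/32

EEnnMmWw gametes: EnMW×4, EnMw×4, EnmW×4, Enmw×4
EeNnMmww gametes: ENMw×2, ENmw×2, EnMw×2, Enmw×2, eNMw×2, eNmw×2, enMw×2, enmw×2
EEnnMmWw×EeNnMmww grid (16·16=256): EENnMMWw=8 EENnMMww=8 EENnMmWw=16 EENnMmww=16 EENnmmWw=8 EENnmmww=8 EEnnMMWw=8 EEnnMMww=8 EEnnMmWw=16 EEnnMmww=16 EEnnmmWw=8 EEnnmmww=8 EeNnMMWw=8 EeNnMMww=8 EeNnMmWw=16 EeNnMmww=16 EeNnmmWw=8 EeNnmmww=8 EennMMWw=8 EennMMww=8 EennMmWw=16 EennMmww=16 EennmmWw=8 Eennmmww=8
EENnMMWw hits 8/256; gcd=8; 8÷8/256÷8 = 1/32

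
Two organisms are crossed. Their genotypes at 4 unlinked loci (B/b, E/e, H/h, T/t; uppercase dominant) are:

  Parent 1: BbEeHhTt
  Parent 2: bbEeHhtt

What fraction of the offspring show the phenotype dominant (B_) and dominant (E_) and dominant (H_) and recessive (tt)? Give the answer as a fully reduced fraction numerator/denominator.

BbEeHhTt gametes: BEHT×1, BEHt×1, BEhT×1, BEht×1, BeHT×1, BeHt×1, BehT×1, Beht×1, bEHT×1, bEHt×1, bEhT×1, bEht×1, beHT×1, beHt×1, behT×1, beht×1
bbEeHhtt gametes: bEHt×4, bEht×4, beHt×4, beht×4
BbEeHhTt×bbEeHhtt grid (16·16=256): BbEEHHTt=4 BbEEHHtt=4 BbEEHhTt=8 BbEEHhtt=8 BbEEhhTt=4 BbEEhhtt=4 BbEeHHTt=8 BbEeHHtt=8 BbEeHhTt=16 BbEeHhtt=16 BbEehhTt=8 BbEehhtt=8 BbeeHHTt=4 BbeeHHtt=4 BbeeHhTt=8 BbeeHhtt=8 BbeehhTt=4 Bbeehhtt=4 bbEEHHTt=4 bbEEHHtt=4 bbEEHhTt=8 bbEEHhtt=8 bbEEhhTt=4 bbEEhhtt=4 bbEeHHTt=8 bbEeHHtt=8 bbEeHhTt=16 bbEeHhtt=16 bbEehhTt=8 bbEehhtt=8 bbeeHHTt=4 bbeeHHtt=4 bbeeHhTt=8 bbeeHhtt=8 bbeehhTt=4 bbeehhtt=4
B_ E_ H_ tt hits 36/256; gcd=4; 36÷4/256÷4 = 9/64

P(B_ E_ H_ tt) = 9/64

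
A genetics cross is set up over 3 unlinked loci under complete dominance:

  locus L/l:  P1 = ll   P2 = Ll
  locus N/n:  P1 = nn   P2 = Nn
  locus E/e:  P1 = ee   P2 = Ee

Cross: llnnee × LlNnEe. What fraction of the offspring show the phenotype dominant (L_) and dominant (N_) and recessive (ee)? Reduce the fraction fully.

llnnee gametes: lne×8
LlNnEe gametes: LNE×1, LNe×1, LnE×1, Lne×1, lNE×1, lNe×1, lnE×1, lne×1
llnnee×LlNnEe grid (8·8=64): LlNnEe=8 LlNnee=8 LlnnEe=8 Llnnee=8 llNnEe=8 llNnee=8 llnnEe=8 llnnee=8
L_ N_ ee hits 8/64; gcd=8; 8÷8/64÷8 = 1/8

P(L_ N_ ee) = 1/8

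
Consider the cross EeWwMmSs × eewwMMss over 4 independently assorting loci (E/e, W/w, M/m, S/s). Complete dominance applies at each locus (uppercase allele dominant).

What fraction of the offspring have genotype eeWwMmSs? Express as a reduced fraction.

P(eeWwMmSs) = 1/16

EeWwMmSs gametes: EWMS×1, EWMs×1, EWmS×1, EWms×1, EwMS×1, EwMs×1, EwmS×1, Ewms×1, eWMS×1, eWMs×1, eWmS×1, eWms×1, ewMS×1, ewMs×1, ewmS×1, ewms×1
eewwMMss gametes: ewMs×16
EeWwMmSs×eewwMMss grid (16·16=256): EeWwMMSs=16 EeWwMMss=16 EeWwMmSs=16 EeWwMmss=16 EewwMMSs=16 EewwMMss=16 EewwMmSs=16 EewwMmss=16 eeWwMMSs=16 eeWwMMss=16 eeWwMmSs=16 eeWwMmss=16 eewwMMSs=16 eewwMMss=16 eewwMmSs=16 eewwMmss=16
eeWwMmSs hits 16/256; gcd=16; 16÷16/256÷16 = 1/16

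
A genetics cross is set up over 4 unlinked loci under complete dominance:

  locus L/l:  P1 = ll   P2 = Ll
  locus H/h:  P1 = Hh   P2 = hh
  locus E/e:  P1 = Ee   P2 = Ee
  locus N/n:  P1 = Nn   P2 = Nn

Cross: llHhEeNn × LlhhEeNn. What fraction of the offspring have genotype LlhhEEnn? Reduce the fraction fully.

llHhEeNn gametes: lHEN×2, lHEn×2, lHeN×2, lHen×2, lhEN×2, lhEn×2, lheN×2, lhen×2
LlhhEeNn gametes: LhEN×2, LhEn×2, LheN×2, Lhen×2, lhEN×2, lhEn×2, lheN×2, lhen×2
llHhEeNn×LlhhEeNn grid (16·16=256): LlHhEENN=4 LlHhEENn=8 LlHhEEnn=4 LlHhEeNN=8 LlHhEeNn=16 LlHhEenn=8 LlHheeNN=4 LlHheeNn=8 LlHheenn=4 LlhhEENN=4 LlhhEENn=8 LlhhEEnn=4 LlhhEeNN=8 LlhhEeNn=16 LlhhEenn=8 LlhheeNN=4 LlhheeNn=8 Llhheenn=4 llHhEENN=4 llHhEENn=8 llHhEEnn=4 llHhEeNN=8 llHhEeNn=16 llHhEenn=8 llHheeNN=4 llHheeNn=8 llHheenn=4 llhhEENN=4 llhhEENn=8 llhhEEnn=4 llhhEeNN=8 llhhEeNn=16 llhhEenn=8 llhheeNN=4 llhheeNn=8 llhheenn=4
LlhhEEnn hits 4/256; gcd=4; 4÷4/256÷4 = 1/64

P(LlhhEEnn) = 1/64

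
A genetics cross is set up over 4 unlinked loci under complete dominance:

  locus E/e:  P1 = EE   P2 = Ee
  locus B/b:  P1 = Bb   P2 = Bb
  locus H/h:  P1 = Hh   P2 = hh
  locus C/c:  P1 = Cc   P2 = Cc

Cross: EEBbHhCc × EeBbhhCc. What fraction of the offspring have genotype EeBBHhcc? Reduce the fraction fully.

P(EeBBHhcc) = 1/64

EEBbHhCc gametes: EBHC×2, EBHc×2, EBhC×2, EBhc×2, EbHC×2, EbHc×2, EbhC×2, Ebhc×2
EeBbhhCc gametes: EBhC×2, EBhc×2, EbhC×2, Ebhc×2, eBhC×2, eBhc×2, ebhC×2, ebhc×2
EEBbHhCc×EeBbhhCc grid (16·16=256): EEBBHhCC=4 EEBBHhCc=8 EEBBHhcc=4 EEBBhhCC=4 EEBBhhCc=8 EEBBhhcc=4 EEBbHhCC=8 EEBbHhCc=16 EEBbHhcc=8 EEBbhhCC=8 EEBbhhCc=16 EEBbhhcc=8 EEbbHhCC=4 EEbbHhCc=8 EEbbHhcc=4 EEbbhhCC=4 EEbbhhCc=8 EEbbhhcc=4 EeBBHhCC=4 EeBBHhCc=8 EeBBHhcc=4 EeBBhhCC=4 EeBBhhCc=8 EeBBhhcc=4 EeBbHhCC=8 EeBbHhCc=16 EeBbHhcc=8 EeBbhhCC=8 EeBbhhCc=16 EeBbhhcc=8 EebbHhCC=4 EebbHhCc=8 EebbHhcc=4 EebbhhCC=4 EebbhhCc=8 Eebbhhcc=4
EeBBHhcc hits 4/256; gcd=4; 4÷4/256÷4 = 1/64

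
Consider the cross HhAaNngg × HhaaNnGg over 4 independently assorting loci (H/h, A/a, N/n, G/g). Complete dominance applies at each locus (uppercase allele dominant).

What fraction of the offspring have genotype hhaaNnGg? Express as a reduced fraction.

HhAaNngg gametes: HANg×2, HAng×2, HaNg×2, Hang×2, hANg×2, hAng×2, haNg×2, hang×2
HhaaNnGg gametes: HaNG×2, HaNg×2, HanG×2, Hang×2, haNG×2, haNg×2, hanG×2, hang×2
HhAaNngg×HhaaNnGg grid (16·16=256): HHAaNNGg=4 HHAaNNgg=4 HHAaNnGg=8 HHAaNngg=8 HHAannGg=4 HHAanngg=4 HHaaNNGg=4 HHaaNNgg=4 HHaaNnGg=8 HHaaNngg=8 HHaannGg=4 HHaanngg=4 HhAaNNGg=8 HhAaNNgg=8 HhAaNnGg=16 HhAaNngg=16 HhAannGg=8 HhAanngg=8 HhaaNNGg=8 HhaaNNgg=8 HhaaNnGg=16 HhaaNngg=16 HhaannGg=8 Hhaanngg=8 hhAaNNGg=4 hhAaNNgg=4 hhAaNnGg=8 hhAaNngg=8 hhAannGg=4 hhAanngg=4 hhaaNNGg=4 hhaaNNgg=4 hhaaNnGg=8 hhaaNngg=8 hhaannGg=4 hhaanngg=4
hhaaNnGg hits 8/256; gcd=8; 8÷8/256÷8 = 1/32

P(hhaaNnGg) = 1/32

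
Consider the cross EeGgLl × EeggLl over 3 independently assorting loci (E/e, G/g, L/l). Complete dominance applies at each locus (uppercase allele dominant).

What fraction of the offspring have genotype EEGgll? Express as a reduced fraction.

P(EEGgll) = 1/32

EeGgLl gametes: EGL×1, EGl×1, EgL×1, Egl×1, eGL×1, eGl×1, egL×1, egl×1
EeggLl gametes: EgL×2, Egl×2, egL×2, egl×2
EeGgLl×EeggLl grid (8·8=64): EEGgLL=2 EEGgLl=4 EEGgll=2 EEggLL=2 EEggLl=4 EEggll=2 EeGgLL=4 EeGgLl=8 EeGgll=4 EeggLL=4 EeggLl=8 Eeggll=4 eeGgLL=2 eeGgLl=4 eeGgll=2 eeggLL=2 eeggLl=4 eeggll=2
EEGgll hits 2/64; gcd=2; 2÷2/64÷2 = 1/32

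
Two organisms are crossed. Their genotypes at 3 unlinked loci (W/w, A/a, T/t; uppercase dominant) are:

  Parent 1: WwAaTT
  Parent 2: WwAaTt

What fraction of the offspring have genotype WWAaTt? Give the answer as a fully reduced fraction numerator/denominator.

WwAaTT gametes: WAT×2, WaT×2, wAT×2, waT×2
WwAaTt gametes: WAT×1, WAt×1, WaT×1, Wat×1, wAT×1, wAt×1, waT×1, wat×1
WwAaTT×WwAaTt grid (8·8=64): WWAATT=2 WWAATt=2 WWAaTT=4 WWAaTt=4 WWaaTT=2 WWaaTt=2 WwAATT=4 WwAATt=4 WwAaTT=8 WwAaTt=8 WwaaTT=4 WwaaTt=4 wwAATT=2 wwAATt=2 wwAaTT=4 wwAaTt=4 wwaaTT=2 wwaaTt=2
WWAaTt hits 4/64; gcd=4; 4÷4/64÷4 = 1/16

P(WWAaTt) = 1/16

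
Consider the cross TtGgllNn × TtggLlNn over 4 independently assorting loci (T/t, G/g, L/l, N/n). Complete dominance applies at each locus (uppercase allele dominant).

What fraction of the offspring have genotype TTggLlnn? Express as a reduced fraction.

P(TTggLlnn) = 1/64

TtGgllNn gametes: TGlN×2, TGln×2, TglN×2, Tgln×2, tGlN×2, tGln×2, tglN×2, tgln×2
TtggLlNn gametes: TgLN×2, TgLn×2, TglN×2, Tgln×2, tgLN×2, tgLn×2, tglN×2, tgln×2
TtGgllNn×TtggLlNn grid (16·16=256): TTGgLlNN=4 TTGgLlNn=8 TTGgLlnn=4 TTGgllNN=4 TTGgllNn=8 TTGgllnn=4 TTggLlNN=4 TTggLlNn=8 TTggLlnn=4 TTggllNN=4 TTggllNn=8 TTggllnn=4 TtGgLlNN=8 TtGgLlNn=16 TtGgLlnn=8 TtGgllNN=8 TtGgllNn=16 TtGgllnn=8 TtggLlNN=8 TtggLlNn=16 TtggLlnn=8 TtggllNN=8 TtggllNn=16 Ttggllnn=8 ttGgLlNN=4 ttGgLlNn=8 ttGgLlnn=4 ttGgllNN=4 ttGgllNn=8 ttGgllnn=4 ttggLlNN=4 ttggLlNn=8 ttggLlnn=4 ttggllNN=4 ttggllNn=8 ttggllnn=4
TTggLlnn hits 4/256; gcd=4; 4÷4/256÷4 = 1/64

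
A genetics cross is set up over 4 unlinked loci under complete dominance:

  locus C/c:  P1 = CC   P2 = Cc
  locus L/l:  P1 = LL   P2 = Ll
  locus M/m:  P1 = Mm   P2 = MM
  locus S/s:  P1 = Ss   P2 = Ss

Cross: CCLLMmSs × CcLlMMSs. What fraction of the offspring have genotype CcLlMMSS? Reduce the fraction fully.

CCLLMmSs gametes: CLMS×4, CLMs×4, CLmS×4, CLms×4
CcLlMMSs gametes: CLMS×2, CLMs×2, ClMS×2, ClMs×2, cLMS×2, cLMs×2, clMS×2, clMs×2
CCLLMmSs×CcLlMMSs grid (16·16=256): CCLLMMSS=8 CCLLMMSs=16 CCLLMMss=8 CCLLMmSS=8 CCLLMmSs=16 CCLLMmss=8 CCLlMMSS=8 CCLlMMSs=16 CCLlMMss=8 CCLlMmSS=8 CCLlMmSs=16 CCLlMmss=8 CcLLMMSS=8 CcLLMMSs=16 CcLLMMss=8 CcLLMmSS=8 CcLLMmSs=16 CcLLMmss=8 CcLlMMSS=8 CcLlMMSs=16 CcLlMMss=8 CcLlMmSS=8 CcLlMmSs=16 CcLlMmss=8
CcLlMMSS hits 8/256; gcd=8; 8÷8/256÷8 = 1/32

P(CcLlMMSS) = 1/32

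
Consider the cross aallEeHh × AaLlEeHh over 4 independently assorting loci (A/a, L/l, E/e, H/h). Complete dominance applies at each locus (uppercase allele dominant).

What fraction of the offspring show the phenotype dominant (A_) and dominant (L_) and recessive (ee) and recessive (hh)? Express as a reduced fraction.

aallEeHh gametes: alEH×4, alEh×4, aleH×4, aleh×4
AaLlEeHh gametes: ALEH×1, ALEh×1, ALeH×1, ALeh×1, AlEH×1, AlEh×1, AleH×1, Aleh×1, aLEH×1, aLEh×1, aLeH×1, aLeh×1, alEH×1, alEh×1, aleH×1, aleh×1
aallEeHh×AaLlEeHh grid (16·16=256): AaLlEEHH=4 AaLlEEHh=8 AaLlEEhh=4 AaLlEeHH=8 AaLlEeHh=16 AaLlEehh=8 AaLleeHH=4 AaLleeHh=8 AaLleehh=4 AallEEHH=4 AallEEHh=8 AallEEhh=4 AallEeHH=8 AallEeHh=16 AallEehh=8 AalleeHH=4 AalleeHh=8 Aalleehh=4 aaLlEEHH=4 aaLlEEHh=8 aaLlEEhh=4 aaLlEeHH=8 aaLlEeHh=16 aaLlEehh=8 aaLleeHH=4 aaLleeHh=8 aaLleehh=4 aallEEHH=4 aallEEHh=8 aallEEhh=4 aallEeHH=8 aallEeHh=16 aallEehh=8 aalleeHH=4 aalleeHh=8 aalleehh=4
A_ L_ ee hh hits 4/256; gcd=4; 4÷4/256÷4 = 1/64

P(A_ L_ ee hh) = 1/64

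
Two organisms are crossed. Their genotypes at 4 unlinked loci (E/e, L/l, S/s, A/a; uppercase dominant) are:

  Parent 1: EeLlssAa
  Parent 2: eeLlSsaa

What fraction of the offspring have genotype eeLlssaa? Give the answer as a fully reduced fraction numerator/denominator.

EeLlssAa gametes: ELsA×2, ELsa×2, ElsA×2, Elsa×2, eLsA×2, eLsa×2, elsA×2, elsa×2
eeLlSsaa gametes: eLSa×4, eLsa×4, elSa×4, elsa×4
EeLlssAa×eeLlSsaa grid (16·16=256): EeLLSsAa=8 EeLLSsaa=8 EeLLssAa=8 EeLLssaa=8 EeLlSsAa=16 EeLlSsaa=16 EeLlssAa=16 EeLlssaa=16 EellSsAa=8 EellSsaa=8 EellssAa=8 Eellssaa=8 eeLLSsAa=8 eeLLSsaa=8 eeLLssAa=8 eeLLssaa=8 eeLlSsAa=16 eeLlSsaa=16 eeLlssAa=16 eeLlssaa=16 eellSsAa=8 eellSsaa=8 eellssAa=8 eellssaa=8
eeLlssaa hits 16/256; gcd=16; 16÷16/256÷16 = 1/16

P(eeLlssaa) = 1/16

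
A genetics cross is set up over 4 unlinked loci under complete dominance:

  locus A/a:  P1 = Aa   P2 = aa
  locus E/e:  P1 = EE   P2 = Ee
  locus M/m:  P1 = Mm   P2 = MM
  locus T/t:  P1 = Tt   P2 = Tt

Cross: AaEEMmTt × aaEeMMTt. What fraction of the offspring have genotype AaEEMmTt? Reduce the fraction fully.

AaEEMmTt gametes: AEMT×2, AEMt×2, AEmT×2, AEmt×2, aEMT×2, aEMt×2, aEmT×2, aEmt×2
aaEeMMTt gametes: aEMT×4, aEMt×4, aeMT×4, aeMt×4
AaEEMmTt×aaEeMMTt grid (16·16=256): AaEEMMTT=8 AaEEMMTt=16 AaEEMMtt=8 AaEEMmTT=8 AaEEMmTt=16 AaEEMmtt=8 AaEeMMTT=8 AaEeMMTt=16 AaEeMMtt=8 AaEeMmTT=8 AaEeMmTt=16 AaEeMmtt=8 aaEEMMTT=8 aaEEMMTt=16 aaEEMMtt=8 aaEEMmTT=8 aaEEMmTt=16 aaEEMmtt=8 aaEeMMTT=8 aaEeMMTt=16 aaEeMMtt=8 aaEeMmTT=8 aaEeMmTt=16 aaEeMmtt=8
AaEEMmTt hits 16/256; gcd=16; 16÷16/256÷16 = 1/16

P(AaEEMmTt) = 1/16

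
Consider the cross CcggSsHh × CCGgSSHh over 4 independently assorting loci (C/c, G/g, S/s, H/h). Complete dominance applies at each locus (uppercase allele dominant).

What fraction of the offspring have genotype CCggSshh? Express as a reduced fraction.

CcggSsHh gametes: CgSH×2, CgSh×2, CgsH×2, Cgsh×2, cgSH×2, cgSh×2, cgsH×2, cgsh×2
CCGgSSHh gametes: CGSH×4, CGSh×4, CgSH×4, CgSh×4
CcggSsHh×CCGgSSHh grid (16·16=256): CCGgSSHH=8 CCGgSSHh=16 CCGgSShh=8 CCGgSsHH=8 CCGgSsHh=16 CCGgSshh=8 CCggSSHH=8 CCggSSHh=16 CCggSShh=8 CCggSsHH=8 CCggSsHh=16 CCggSshh=8 CcGgSSHH=8 CcGgSSHh=16 CcGgSShh=8 CcGgSsHH=8 CcGgSsHh=16 CcGgSshh=8 CcggSSHH=8 CcggSSHh=16 CcggSShh=8 CcggSsHH=8 CcggSsHh=16 CcggSshh=8
CCggSshh hits 8/256; gcd=8; 8÷8/256÷8 = 1/32

P(CCggSshh) = 1/32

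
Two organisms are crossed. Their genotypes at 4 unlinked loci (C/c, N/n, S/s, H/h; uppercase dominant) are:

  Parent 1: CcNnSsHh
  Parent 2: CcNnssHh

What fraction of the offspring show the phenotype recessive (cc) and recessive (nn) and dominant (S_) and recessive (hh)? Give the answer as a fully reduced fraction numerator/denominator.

P(cc nn S_ hh) = 1/128

CcNnSsHh gametes: CNSH×1, CNSh×1, CNsH×1, CNsh×1, CnSH×1, CnSh×1, CnsH×1, Cnsh×1, cNSH×1, cNSh×1, cNsH×1, cNsh×1, cnSH×1, cnSh×1, cnsH×1, cnsh×1
CcNnssHh gametes: CNsH×2, CNsh×2, CnsH×2, Cnsh×2, cNsH×2, cNsh×2, cnsH×2, cnsh×2
CcNnSsHh×CcNnssHh grid (16·16=256): CCNNSsHH=2 CCNNSsHh=4 CCNNSshh=2 CCNNssHH=2 CCNNssHh=4 CCNNsshh=2 CCNnSsHH=4 CCNnSsHh=8 CCNnSshh=4 CCNnssHH=4 CCNnssHh=8 CCNnsshh=4 CCnnSsHH=2 CCnnSsHh=4 CCnnSshh=2 CCnnssHH=2 CCnnssHh=4 CCnnsshh=2 CcNNSsHH=4 CcNNSsHh=8 CcNNSshh=4 CcNNssHH=4 CcNNssHh=8 CcNNsshh=4 CcNnSsHH=8 CcNnSsHh=16 CcNnSshh=8 CcNnssHH=8 CcNnssHh=16 CcNnsshh=8 CcnnSsHH=4 CcnnSsHh=8 CcnnSshh=4 CcnnssHH=4 CcnnssHh=8 Ccnnsshh=4 ccNNSsHH=2 ccNNSsHh=4 ccNNSshh=2 ccNNssHH=2 ccNNssHh=4 ccNNsshh=2 ccNnSsHH=4 ccNnSsHh=8 ccNnSshh=4 ccNnssHH=4 ccNnssHh=8 ccNnsshh=4 ccnnSsHH=2 ccnnSsHh=4 ccnnSshh=2 ccnnssHH=2 ccnnssHh=4 ccnnsshh=2
cc nn S_ hh hits 2/256; gcd=2; 2÷2/256÷2 = 1/128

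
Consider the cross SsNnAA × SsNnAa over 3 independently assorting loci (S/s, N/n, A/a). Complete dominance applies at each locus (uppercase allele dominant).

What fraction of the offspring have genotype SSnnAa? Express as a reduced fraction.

P(SSnnAa) = 1/32

SsNnAA gametes: SNA×2, SnA×2, sNA×2, snA×2
SsNnAa gametes: SNA×1, SNa×1, SnA×1, Sna×1, sNA×1, sNa×1, snA×1, sna×1
SsNnAA×SsNnAa grid (8·8=64): SSNNAA=2 SSNNAa=2 SSNnAA=4 SSNnAa=4 SSnnAA=2 SSnnAa=2 SsNNAA=4 SsNNAa=4 SsNnAA=8 SsNnAa=8 SsnnAA=4 SsnnAa=4 ssNNAA=2 ssNNAa=2 ssNnAA=4 ssNnAa=4 ssnnAA=2 ssnnAa=2
SSnnAa hits 2/64; gcd=2; 2÷2/64÷2 = 1/32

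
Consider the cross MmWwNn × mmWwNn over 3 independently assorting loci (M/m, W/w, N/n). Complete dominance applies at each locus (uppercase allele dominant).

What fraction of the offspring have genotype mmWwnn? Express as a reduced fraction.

MmWwNn gametes: MWN×1, MWn×1, MwN×1, Mwn×1, mWN×1, mWn×1, mwN×1, mwn×1
mmWwNn gametes: mWN×2, mWn×2, mwN×2, mwn×2
MmWwNn×mmWwNn grid (8·8=64): MmWWNN=2 MmWWNn=4 MmWWnn=2 MmWwNN=4 MmWwNn=8 MmWwnn=4 MmwwNN=2 MmwwNn=4 Mmwwnn=2 mmWWNN=2 mmWWNn=4 mmWWnn=2 mmWwNN=4 mmWwNn=8 mmWwnn=4 mmwwNN=2 mmwwNn=4 mmwwnn=2
mmWwnn hits 4/64; gcd=4; 4÷4/64÷4 = 1/16

P(mmWwnn) = 1/16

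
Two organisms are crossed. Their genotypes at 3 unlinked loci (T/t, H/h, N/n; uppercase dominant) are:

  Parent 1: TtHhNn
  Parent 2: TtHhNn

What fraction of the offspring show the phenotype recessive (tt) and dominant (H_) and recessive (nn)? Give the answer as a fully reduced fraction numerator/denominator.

P(tt H_ nn) = 3/64

TtHhNn gametes: THN×1, THn×1, ThN×1, Thn×1, tHN×1, tHn×1, thN×1, thn×1
TtHhNn gametes: THN×1, THn×1, ThN×1, Thn×1, tHN×1, tHn×1, thN×1, thn×1
TtHhNn×TtHhNn grid (8·8=64): TTHHNN=1 TTHHNn=2 TTHHnn=1 TTHhNN=2 TTHhNn=4 TTHhnn=2 TThhNN=1 TThhNn=2 TThhnn=1 TtHHNN=2 TtHHNn=4 TtHHnn=2 TtHhNN=4 TtHhNn=8 TtHhnn=4 TthhNN=2 TthhNn=4 Tthhnn=2 ttHHNN=1 ttHHNn=2 ttHHnn=1 ttHhNN=2 ttHhNn=4 ttHhnn=2 tthhNN=1 tthhNn=2 tthhnn=1
tt H_ nn hits 3/64; gcd=1; 3÷1/64÷1 = 3/64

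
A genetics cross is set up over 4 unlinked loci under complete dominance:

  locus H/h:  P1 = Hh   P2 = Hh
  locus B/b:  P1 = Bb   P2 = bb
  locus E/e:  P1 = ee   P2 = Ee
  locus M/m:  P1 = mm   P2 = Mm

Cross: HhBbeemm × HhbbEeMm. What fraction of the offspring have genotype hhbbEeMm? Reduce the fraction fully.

HhBbeemm gametes: HBem×4, Hbem×4, hBem×4, hbem×4
HhbbEeMm gametes: HbEM×2, HbEm×2, HbeM×2, Hbem×2, hbEM×2, hbEm×2, hbeM×2, hbem×2
HhBbeemm×HhbbEeMm grid (16·16=256): HHBbEeMm=8 HHBbEemm=8 HHBbeeMm=8 HHBbeemm=8 HHbbEeMm=8 HHbbEemm=8 HHbbeeMm=8 HHbbeemm=8 HhBbEeMm=16 HhBbEemm=16 HhBbeeMm=16 HhBbeemm=16 HhbbEeMm=16 HhbbEemm=16 HhbbeeMm=16 Hhbbeemm=16 hhBbEeMm=8 hhBbEemm=8 hhBbeeMm=8 hhBbeemm=8 hhbbEeMm=8 hhbbEemm=8 hhbbeeMm=8 hhbbeemm=8
hhbbEeMm hits 8/256; gcd=8; 8÷8/256÷8 = 1/32

P(hhbbEeMm) = 1/32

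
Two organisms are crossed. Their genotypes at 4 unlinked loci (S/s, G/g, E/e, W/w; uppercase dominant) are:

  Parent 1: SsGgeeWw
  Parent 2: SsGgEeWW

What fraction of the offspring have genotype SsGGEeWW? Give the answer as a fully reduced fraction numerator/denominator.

P(SsGGEeWW) = 1/32

SsGgeeWw gametes: SGeW×2, SGew×2, SgeW×2, Sgew×2, sGeW×2, sGew×2, sgeW×2, sgew×2
SsGgEeWW gametes: SGEW×2, SGeW×2, SgEW×2, SgeW×2, sGEW×2, sGeW×2, sgEW×2, sgeW×2
SsGgeeWw×SsGgEeWW grid (16·16=256): SSGGEeWW=4 SSGGEeWw=4 SSGGeeWW=4 SSGGeeWw=4 SSGgEeWW=8 SSGgEeWw=8 SSGgeeWW=8 SSGgeeWw=8 SSggEeWW=4 SSggEeWw=4 SSggeeWW=4 SSggeeWw=4 SsGGEeWW=8 SsGGEeWw=8 SsGGeeWW=8 SsGGeeWw=8 SsGgEeWW=16 SsGgEeWw=16 SsGgeeWW=16 SsGgeeWw=16 SsggEeWW=8 SsggEeWw=8 SsggeeWW=8 SsggeeWw=8 ssGGEeWW=4 ssGGEeWw=4 ssGGeeWW=4 ssGGeeWw=4 ssGgEeWW=8 ssGgEeWw=8 ssGgeeWW=8 ssGgeeWw=8 ssggEeWW=4 ssggEeWw=4 ssggeeWW=4 ssggeeWw=4
SsGGEeWW hits 8/256; gcd=8; 8÷8/256÷8 = 1/32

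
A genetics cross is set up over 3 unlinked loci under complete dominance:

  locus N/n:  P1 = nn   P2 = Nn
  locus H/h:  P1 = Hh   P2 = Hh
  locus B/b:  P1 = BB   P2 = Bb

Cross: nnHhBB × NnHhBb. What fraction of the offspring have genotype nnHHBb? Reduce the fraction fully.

nnHhBB gametes: nHB×4, nhB×4
NnHhBb gametes: NHB×1, NHb×1, NhB×1, Nhb×1, nHB×1, nHb×1, nhB×1, nhb×1
nnHhBB×NnHhBb grid (8·8=64): NnHHBB=4 NnHHBb=4 NnHhBB=8 NnHhBb=8 NnhhBB=4 NnhhBb=4 nnHHBB=4 nnHHBb=4 nnHhBB=8 nnHhBb=8 nnhhBB=4 nnhhBb=4
nnHHBb hits 4/64; gcd=4; 4÷4/64÷4 = 1/16

P(nnHHBb) = 1/16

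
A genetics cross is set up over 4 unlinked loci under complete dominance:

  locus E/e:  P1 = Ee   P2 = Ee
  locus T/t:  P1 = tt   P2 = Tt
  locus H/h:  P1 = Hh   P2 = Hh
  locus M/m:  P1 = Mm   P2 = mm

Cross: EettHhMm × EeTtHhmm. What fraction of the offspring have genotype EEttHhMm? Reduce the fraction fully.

EettHhMm gametes: EtHM×2, EtHm×2, EthM×2, Ethm×2, etHM×2, etHm×2, ethM×2, ethm×2
EeTtHhmm gametes: ETHm×2, EThm×2, EtHm×2, Ethm×2, eTHm×2, eThm×2, etHm×2, ethm×2
EettHhMm×EeTtHhmm grid (16·16=256): EETtHHMm=4 EETtHHmm=4 EETtHhMm=8 EETtHhmm=8 EETthhMm=4 EETthhmm=4 EEttHHMm=4 EEttHHmm=4 EEttHhMm=8 EEttHhmm=8 EEtthhMm=4 EEtthhmm=4 EeTtHHMm=8 EeTtHHmm=8 EeTtHhMm=16 EeTtHhmm=16 EeTthhMm=8 EeTthhmm=8 EettHHMm=8 EettHHmm=8 EettHhMm=16 EettHhmm=16 EetthhMm=8 Eetthhmm=8 eeTtHHMm=4 eeTtHHmm=4 eeTtHhMm=8 eeTtHhmm=8 eeTthhMm=4 eeTthhmm=4 eettHHMm=4 eettHHmm=4 eettHhMm=8 eettHhmm=8 eetthhMm=4 eetthhmm=4
EEttHhMm hits 8/256; gcd=8; 8÷8/256÷8 = 1/32

P(EEttHhMm) = 1/32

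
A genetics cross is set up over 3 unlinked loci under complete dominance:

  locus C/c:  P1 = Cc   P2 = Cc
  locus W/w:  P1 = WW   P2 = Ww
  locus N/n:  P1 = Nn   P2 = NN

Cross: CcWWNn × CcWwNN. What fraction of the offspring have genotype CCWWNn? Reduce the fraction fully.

P(CCWWNn) = 1/16

CcWWNn gametes: CWN×2, CWn×2, cWN×2, cWn×2
CcWwNN gametes: CWN×2, CwN×2, cWN×2, cwN×2
CcWWNn×CcWwNN grid (8·8=64): CCWWNN=4 CCWWNn=4 CCWwNN=4 CCWwNn=4 CcWWNN=8 CcWWNn=8 CcWwNN=8 CcWwNn=8 ccWWNN=4 ccWWNn=4 ccWwNN=4 ccWwNn=4
CCWWNn hits 4/64; gcd=4; 4÷4/64÷4 = 1/16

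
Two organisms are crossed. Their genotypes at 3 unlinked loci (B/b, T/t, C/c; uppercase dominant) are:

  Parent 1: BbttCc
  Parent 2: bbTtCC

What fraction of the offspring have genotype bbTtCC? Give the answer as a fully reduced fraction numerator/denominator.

P(bbTtCC) = 1/8

BbttCc gametes: BtC×2, Btc×2, btC×2, btc×2
bbTtCC gametes: bTC×4, btC×4
BbttCc×bbTtCC grid (8·8=64): BbTtCC=8 BbTtCc=8 BbttCC=8 BbttCc=8 bbTtCC=8 bbTtCc=8 bbttCC=8 bbttCc=8
bbTtCC hits 8/64; gcd=8; 8÷8/64÷8 = 1/8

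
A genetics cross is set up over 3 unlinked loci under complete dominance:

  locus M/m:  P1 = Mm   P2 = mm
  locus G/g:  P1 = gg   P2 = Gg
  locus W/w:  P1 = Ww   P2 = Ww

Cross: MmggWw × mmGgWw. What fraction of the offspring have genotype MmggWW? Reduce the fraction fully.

P(MmggWW) = 1/16

MmggWw gametes: MgW×2, Mgw×2, mgW×2, mgw×2
mmGgWw gametes: mGW×2, mGw×2, mgW×2, mgw×2
MmggWw×mmGgWw grid (8·8=64): MmGgWW=4 MmGgWw=8 MmGgww=4 MmggWW=4 MmggWw=8 Mmggww=4 mmGgWW=4 mmGgWw=8 mmGgww=4 mmggWW=4 mmggWw=8 mmggww=4
MmggWW hits 4/64; gcd=4; 4÷4/64÷4 = 1/16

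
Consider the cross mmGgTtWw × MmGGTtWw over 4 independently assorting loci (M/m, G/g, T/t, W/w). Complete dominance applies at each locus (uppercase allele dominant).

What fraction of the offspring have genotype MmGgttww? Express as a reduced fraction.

mmGgTtWw gametes: mGTW×2, mGTw×2, mGtW×2, mGtw×2, mgTW×2, mgTw×2, mgtW×2, mgtw×2
MmGGTtWw gametes: MGTW×2, MGTw×2, MGtW×2, MGtw×2, mGTW×2, mGTw×2, mGtW×2, mGtw×2
mmGgTtWw×MmGGTtWw grid (16·16=256): MmGGTTWW=4 MmGGTTWw=8 MmGGTTww=4 MmGGTtWW=8 MmGGTtWw=16 MmGGTtww=8 MmGGttWW=4 MmGGttWw=8 MmGGttww=4 MmGgTTWW=4 MmGgTTWw=8 MmGgTTww=4 MmGgTtWW=8 MmGgTtWw=16 MmGgTtww=8 MmGgttWW=4 MmGgttWw=8 MmGgttww=4 mmGGTTWW=4 mmGGTTWw=8 mmGGTTww=4 mmGGTtWW=8 mmGGTtWw=16 mmGGTtww=8 mmGGttWW=4 mmGGttWw=8 mmGGttww=4 mmGgTTWW=4 mmGgTTWw=8 mmGgTTww=4 mmGgTtWW=8 mmGgTtWw=16 mmGgTtww=8 mmGgttWW=4 mmGgttWw=8 mmGgttww=4
MmGgttww hits 4/256; gcd=4; 4÷4/256÷4 = 1/64

P(MmGgttww) = 1/64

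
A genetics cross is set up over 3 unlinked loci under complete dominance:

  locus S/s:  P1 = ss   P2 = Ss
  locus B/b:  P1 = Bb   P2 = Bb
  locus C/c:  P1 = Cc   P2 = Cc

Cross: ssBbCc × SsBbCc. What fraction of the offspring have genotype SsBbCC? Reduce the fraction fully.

P(SsBbCC) = 1/16

ssBbCc gametes: sBC×2, sBc×2, sbC×2, sbc×2
SsBbCc gametes: SBC×1, SBc×1, SbC×1, Sbc×1, sBC×1, sBc×1, sbC×1, sbc×1
ssBbCc×SsBbCc grid (8·8=64): SsBBCC=2 SsBBCc=4 SsBBcc=2 SsBbCC=4 SsBbCc=8 SsBbcc=4 SsbbCC=2 SsbbCc=4 Ssbbcc=2 ssBBCC=2 ssBBCc=4 ssBBcc=2 ssBbCC=4 ssBbCc=8 ssBbcc=4 ssbbCC=2 ssbbCc=4 ssbbcc=2
SsBbCC hits 4/64; gcd=4; 4÷4/64÷4 = 1/16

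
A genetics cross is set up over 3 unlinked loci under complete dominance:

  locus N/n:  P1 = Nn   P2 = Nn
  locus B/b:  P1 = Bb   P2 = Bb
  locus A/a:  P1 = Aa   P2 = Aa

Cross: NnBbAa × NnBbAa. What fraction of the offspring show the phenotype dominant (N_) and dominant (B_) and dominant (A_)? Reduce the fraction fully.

NnBbAa gametes: NBA×1, NBa×1, NbA×1, Nba×1, nBA×1, nBa×1, nbA×1, nba×1
NnBbAa gametes: NBA×1, NBa×1, NbA×1, Nba×1, nBA×1, nBa×1, nbA×1, nba×1
NnBbAa×NnBbAa grid (8·8=64): NNBBAA=1 NNBBAa=2 NNBBaa=1 NNBbAA=2 NNBbAa=4 NNBbaa=2 NNbbAA=1 NNbbAa=2 NNbbaa=1 NnBBAA=2 NnBBAa=4 NnBBaa=2 NnBbAA=4 NnBbAa=8 NnBbaa=4 NnbbAA=2 NnbbAa=4 Nnbbaa=2 nnBBAA=1 nnBBAa=2 nnBBaa=1 nnBbAA=2 nnBbAa=4 nnBbaa=2 nnbbAA=1 nnbbAa=2 nnbbaa=1
N_ B_ A_ hits 27/64; gcd=1; 27÷1/64÷1 = 27/64

P(N_ B_ A_) = 27/64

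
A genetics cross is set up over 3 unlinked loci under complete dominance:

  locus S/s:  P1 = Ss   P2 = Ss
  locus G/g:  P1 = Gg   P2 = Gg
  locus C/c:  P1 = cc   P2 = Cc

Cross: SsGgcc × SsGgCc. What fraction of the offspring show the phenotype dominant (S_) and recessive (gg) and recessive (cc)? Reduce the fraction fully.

SsGgcc gametes: SGc×2, Sgc×2, sGc×2, sgc×2
SsGgCc gametes: SGC×1, SGc×1, SgC×1, Sgc×1, sGC×1, sGc×1, sgC×1, sgc×1
SsGgcc×SsGgCc grid (8·8=64): SSGGCc=2 SSGGcc=2 SSGgCc=4 SSGgcc=4 SSggCc=2 SSggcc=2 SsGGCc=4 SsGGcc=4 SsGgCc=8 SsGgcc=8 SsggCc=4 Ssggcc=4 ssGGCc=2 ssGGcc=2 ssGgCc=4 ssGgcc=4 ssggCc=2 ssggcc=2
S_ gg cc hits 6/64; gcd=2; 6÷2/64÷2 = 3/32

P(S_ gg cc) = 3/32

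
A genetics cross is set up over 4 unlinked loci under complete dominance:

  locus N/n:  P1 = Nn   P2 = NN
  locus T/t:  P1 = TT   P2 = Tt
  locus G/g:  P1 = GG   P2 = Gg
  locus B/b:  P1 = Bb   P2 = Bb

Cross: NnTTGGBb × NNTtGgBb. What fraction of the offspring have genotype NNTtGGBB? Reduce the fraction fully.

NnTTGGBb gametes: NTGB×4, NTGb×4, nTGB×4, nTGb×4
NNTtGgBb gametes: NTGB×2, NTGb×2, NTgB×2, NTgb×2, NtGB×2, NtGb×2, NtgB×2, Ntgb×2
NnTTGGBb×NNTtGgBb grid (16·16=256): NNTTGGBB=8 NNTTGGBb=16 NNTTGGbb=8 NNTTGgBB=8 NNTTGgBb=16 NNTTGgbb=8 NNTtGGBB=8 NNTtGGBb=16 NNTtGGbb=8 NNTtGgBB=8 NNTtGgBb=16 NNTtGgbb=8 NnTTGGBB=8 NnTTGGBb=16 NnTTGGbb=8 NnTTGgBB=8 NnTTGgBb=16 NnTTGgbb=8 NnTtGGBB=8 NnTtGGBb=16 NnTtGGbb=8 NnTtGgBB=8 NnTtGgBb=16 NnTtGgbb=8
NNTtGGBB hits 8/256; gcd=8; 8÷8/256÷8 = 1/32

P(NNTtGGBB) = 1/32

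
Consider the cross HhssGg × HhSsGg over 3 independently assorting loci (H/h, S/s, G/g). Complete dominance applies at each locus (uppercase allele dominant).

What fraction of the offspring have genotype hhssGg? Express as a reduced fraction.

HhssGg gametes: HsG×2, Hsg×2, hsG×2, hsg×2
HhSsGg gametes: HSG×1, HSg×1, HsG×1, Hsg×1, hSG×1, hSg×1, hsG×1, hsg×1
HhssGg×HhSsGg grid (8·8=64): HHSsGG=2 HHSsGg=4 HHSsgg=2 HHssGG=2 HHssGg=4 HHssgg=2 HhSsGG=4 HhSsGg=8 HhSsgg=4 HhssGG=4 HhssGg=8 Hhssgg=4 hhSsGG=2 hhSsGg=4 hhSsgg=2 hhssGG=2 hhssGg=4 hhssgg=2
hhssGg hits 4/64; gcd=4; 4÷4/64÷4 = 1/16

P(hhssGg) = 1/16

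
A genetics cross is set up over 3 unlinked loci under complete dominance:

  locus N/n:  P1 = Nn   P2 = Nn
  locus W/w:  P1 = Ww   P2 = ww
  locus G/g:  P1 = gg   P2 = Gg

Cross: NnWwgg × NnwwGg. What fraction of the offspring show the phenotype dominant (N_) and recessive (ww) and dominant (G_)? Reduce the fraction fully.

P(N_ ww G_) = 3/16

NnWwgg gametes: NWg×2, Nwg×2, nWg×2, nwg×2
NnwwGg gametes: NwG×2, Nwg×2, nwG×2, nwg×2
NnWwgg×NnwwGg grid (8·8=64): NNWwGg=4 NNWwgg=4 NNwwGg=4 NNwwgg=4 NnWwGg=8 NnWwgg=8 NnwwGg=8 Nnwwgg=8 nnWwGg=4 nnWwgg=4 nnwwGg=4 nnwwgg=4
N_ ww G_ hits 12/64; gcd=4; 12÷4/64÷4 = 3/16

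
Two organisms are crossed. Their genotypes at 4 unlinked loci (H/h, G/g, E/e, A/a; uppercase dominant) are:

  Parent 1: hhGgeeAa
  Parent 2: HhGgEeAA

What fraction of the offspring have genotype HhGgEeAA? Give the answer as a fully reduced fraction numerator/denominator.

hhGgeeAa gametes: hGeA×4, hGea×4, hgeA×4, hgea×4
HhGgEeAA gametes: HGEA×2, HGeA×2, HgEA×2, HgeA×2, hGEA×2, hGeA×2, hgEA×2, hgeA×2
hhGgeeAa×HhGgEeAA grid (16·16=256): HhGGEeAA=8 HhGGEeAa=8 HhGGeeAA=8 HhGGeeAa=8 HhGgEeAA=16 HhGgEeAa=16 HhGgeeAA=16 HhGgeeAa=16 HhggEeAA=8 HhggEeAa=8 HhggeeAA=8 HhggeeAa=8 hhGGEeAA=8 hhGGEeAa=8 hhGGeeAA=8 hhGGeeAa=8 hhGgEeAA=16 hhGgEeAa=16 hhGgeeAA=16 hhGgeeAa=16 hhggEeAA=8 hhggEeAa=8 hhggeeAA=8 hhggeeAa=8
HhGgEeAA hits 16/256; gcd=16; 16÷16/256÷16 = 1/16

P(HhGgEeAA) = 1/16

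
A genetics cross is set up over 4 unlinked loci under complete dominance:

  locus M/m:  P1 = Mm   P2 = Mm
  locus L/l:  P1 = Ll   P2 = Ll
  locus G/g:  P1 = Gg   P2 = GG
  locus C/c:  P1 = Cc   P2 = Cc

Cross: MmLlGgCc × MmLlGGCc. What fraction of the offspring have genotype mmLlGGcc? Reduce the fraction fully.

MmLlGgCc gametes: MLGC×1, MLGc×1, MLgC×1, MLgc×1, MlGC×1, MlGc×1, MlgC×1, Mlgc×1, mLGC×1, mLGc×1, mLgC×1, mLgc×1, mlGC×1, mlGc×1, mlgC×1, mlgc×1
MmLlGGCc gametes: MLGC×2, MLGc×2, MlGC×2, MlGc×2, mLGC×2, mLGc×2, mlGC×2, mlGc×2
MmLlGgCc×MmLlGGCc grid (16·16=256): MMLLGGCC=2 MMLLGGCc=4 MMLLGGcc=2 MMLLGgCC=2 MMLLGgCc=4 MMLLGgcc=2 MMLlGGCC=4 MMLlGGCc=8 MMLlGGcc=4 MMLlGgCC=4 MMLlGgCc=8 MMLlGgcc=4 MMllGGCC=2 MMllGGCc=4 MMllGGcc=2 MMllGgCC=2 MMllGgCc=4 MMllGgcc=2 MmLLGGCC=4 MmLLGGCc=8 MmLLGGcc=4 MmLLGgCC=4 MmLLGgCc=8 MmLLGgcc=4 MmLlGGCC=8 MmLlGGCc=16 MmLlGGcc=8 MmLlGgCC=8 MmLlGgCc=16 MmLlGgcc=8 MmllGGCC=4 MmllGGCc=8 MmllGGcc=4 MmllGgCC=4 MmllGgCc=8 MmllGgcc=4 mmLLGGCC=2 mmLLGGCc=4 mmLLGGcc=2 mmLLGgCC=2 mmLLGgCc=4 mmLLGgcc=2 mmLlGGCC=4 mmLlGGCc=8 mmLlGGcc=4 mmLlGgCC=4 mmLlGgCc=8 mmLlGgcc=4 mmllGGCC=2 mmllGGCc=4 mmllGGcc=2 mmllGgCC=2 mmllGgCc=4 mmllGgcc=2
mmLlGGcc hits 4/256; gcd=4; 4÷4/256÷4 = 1/64

P(mmLlGGcc) = 1/64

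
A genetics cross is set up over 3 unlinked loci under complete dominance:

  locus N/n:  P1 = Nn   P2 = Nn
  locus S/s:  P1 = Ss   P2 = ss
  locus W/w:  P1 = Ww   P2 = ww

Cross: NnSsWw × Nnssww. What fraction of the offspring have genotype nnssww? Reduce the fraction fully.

P(nnssww) = 1/16

NnSsWw gametes: NSW×1, NSw×1, NsW×1, Nsw×1, nSW×1, nSw×1, nsW×1, nsw×1
Nnssww gametes: Nsw×4, nsw×4
NnSsWw×Nnssww grid (8·8=64): NNSsWw=4 NNSsww=4 NNssWw=4 NNssww=4 NnSsWw=8 NnSsww=8 NnssWw=8 Nnssww=8 nnSsWw=4 nnSsww=4 nnssWw=4 nnssww=4
nnssww hits 4/64; gcd=4; 4÷4/64÷4 = 1/16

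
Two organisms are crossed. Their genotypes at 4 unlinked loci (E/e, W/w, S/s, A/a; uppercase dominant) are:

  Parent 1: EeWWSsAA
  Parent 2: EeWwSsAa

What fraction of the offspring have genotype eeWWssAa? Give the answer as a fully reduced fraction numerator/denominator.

EeWWSsAA gametes: EWSA×4, EWsA×4, eWSA×4, eWsA×4
EeWwSsAa gametes: EWSA×1, EWSa×1, EWsA×1, EWsa×1, EwSA×1, EwSa×1, EwsA×1, Ewsa×1, eWSA×1, eWSa×1, eWsA×1, eWsa×1, ewSA×1, ewSa×1, ewsA×1, ewsa×1
EeWWSsAA×EeWwSsAa grid (16·16=256): EEWWSSAA=4 EEWWSSAa=4 EEWWSsAA=8 EEWWSsAa=8 EEWWssAA=4 EEWWssAa=4 EEWwSSAA=4 EEWwSSAa=4 EEWwSsAA=8 EEWwSsAa=8 EEWwssAA=4 EEWwssAa=4 EeWWSSAA=8 EeWWSSAa=8 EeWWSsAA=16 EeWWSsAa=16 EeWWssAA=8 EeWWssAa=8 EeWwSSAA=8 EeWwSSAa=8 EeWwSsAA=16 EeWwSsAa=16 EeWwssAA=8 EeWwssAa=8 eeWWSSAA=4 eeWWSSAa=4 eeWWSsAA=8 eeWWSsAa=8 eeWWssAA=4 eeWWssAa=4 eeWwSSAA=4 eeWwSSAa=4 eeWwSsAA=8 eeWwSsAa=8 eeWwssAA=4 eeWwssAa=4
eeWWssAa hits 4/256; gcd=4; 4÷4/256÷4 = 1/64

P(eeWWssAa) = 1/64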